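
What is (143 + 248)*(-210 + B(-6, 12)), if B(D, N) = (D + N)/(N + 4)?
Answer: -655707/8 ≈ -81963.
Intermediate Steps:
B(D, N) = (D + N)/(4 + N)
(143 + 248)*(-210 + B(-6, 12)) = (143 + 248)*(-210 + (-6 + 12)/(4 + 12)) = 391*(-210 + 6/16) = 391*(-210 + (1/16)*6) = 391*(-210 + 3/8) = 391*(-1677/8) = -655707/8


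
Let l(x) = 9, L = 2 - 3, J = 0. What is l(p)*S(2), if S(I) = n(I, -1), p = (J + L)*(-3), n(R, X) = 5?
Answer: 45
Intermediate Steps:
L = -1
p = 3 (p = (0 - 1)*(-3) = -1*(-3) = 3)
S(I) = 5
l(p)*S(2) = 9*5 = 45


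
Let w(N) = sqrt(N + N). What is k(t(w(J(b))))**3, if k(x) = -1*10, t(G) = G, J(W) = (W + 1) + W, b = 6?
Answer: -1000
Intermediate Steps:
J(W) = 1 + 2*W (J(W) = (1 + W) + W = 1 + 2*W)
w(N) = sqrt(2)*sqrt(N) (w(N) = sqrt(2*N) = sqrt(2)*sqrt(N))
k(x) = -10
k(t(w(J(b))))**3 = (-10)**3 = -1000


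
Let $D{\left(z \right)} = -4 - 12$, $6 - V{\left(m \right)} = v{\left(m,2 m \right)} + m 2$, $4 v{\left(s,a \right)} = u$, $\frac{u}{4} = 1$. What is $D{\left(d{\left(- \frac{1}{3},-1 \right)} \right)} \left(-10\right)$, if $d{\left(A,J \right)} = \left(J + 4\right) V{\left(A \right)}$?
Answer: $160$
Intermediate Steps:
$u = 4$ ($u = 4 \cdot 1 = 4$)
$v{\left(s,a \right)} = 1$ ($v{\left(s,a \right)} = \frac{1}{4} \cdot 4 = 1$)
$V{\left(m \right)} = 5 - 2 m$ ($V{\left(m \right)} = 6 - \left(1 + m 2\right) = 6 - \left(1 + 2 m\right) = 5 - 2 m$)
$d{\left(A,J \right)} = \left(4 + J\right) \left(5 - 2 A\right)$ ($d{\left(A,J \right)} = \left(J + 4\right) \left(5 - 2 A\right) = \left(4 + J\right) \left(5 - 2 A\right)$)
$D{\left(z \right)} = -16$ ($D{\left(z \right)} = -4 - 12 = -16$)
$D{\left(d{\left(- \frac{1}{3},-1 \right)} \right)} \left(-10\right) = \left(-16\right) \left(-10\right) = 160$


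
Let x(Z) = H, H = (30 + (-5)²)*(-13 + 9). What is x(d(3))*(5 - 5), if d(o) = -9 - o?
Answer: 0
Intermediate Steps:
H = -220 (H = (30 + 25)*(-4) = 55*(-4) = -220)
x(Z) = -220
x(d(3))*(5 - 5) = -220*(5 - 5) = -220*0 = 0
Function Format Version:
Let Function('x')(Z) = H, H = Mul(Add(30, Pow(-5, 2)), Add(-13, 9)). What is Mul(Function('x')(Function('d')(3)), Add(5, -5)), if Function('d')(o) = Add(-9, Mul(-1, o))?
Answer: 0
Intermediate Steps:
H = -220 (H = Mul(Add(30, 25), -4) = Mul(55, -4) = -220)
Function('x')(Z) = -220
Mul(Function('x')(Function('d')(3)), Add(5, -5)) = Mul(-220, Add(5, -5)) = Mul(-220, 0) = 0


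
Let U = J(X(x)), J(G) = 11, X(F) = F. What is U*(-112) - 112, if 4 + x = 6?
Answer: -1344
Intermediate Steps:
x = 2 (x = -4 + 6 = 2)
U = 11
U*(-112) - 112 = 11*(-112) - 112 = -1232 - 112 = -1344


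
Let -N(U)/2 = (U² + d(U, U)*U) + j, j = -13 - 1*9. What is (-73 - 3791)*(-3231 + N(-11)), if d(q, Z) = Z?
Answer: 14184744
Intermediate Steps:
j = -22 (j = -13 - 9 = -22)
N(U) = 44 - 4*U² (N(U) = -2*((U² + U*U) - 22) = -2*((U² + U²) - 22) = -2*(2*U² - 22) = -2*(-22 + 2*U²) = 44 - 4*U²)
(-73 - 3791)*(-3231 + N(-11)) = (-73 - 3791)*(-3231 + (44 - 4*(-11)²)) = -3864*(-3231 + (44 - 4*121)) = -3864*(-3231 + (44 - 484)) = -3864*(-3231 - 440) = -3864*(-3671) = 14184744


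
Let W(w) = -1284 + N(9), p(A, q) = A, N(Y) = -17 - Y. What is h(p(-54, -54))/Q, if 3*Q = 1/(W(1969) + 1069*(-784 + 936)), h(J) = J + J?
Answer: -52221672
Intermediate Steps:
h(J) = 2*J
W(w) = -1310 (W(w) = -1284 + (-17 - 1*9) = -1284 + (-17 - 9) = -1284 - 26 = -1310)
Q = 1/483534 (Q = 1/(3*(-1310 + 1069*(-784 + 936))) = 1/(3*(-1310 + 1069*152)) = 1/(3*(-1310 + 162488)) = (1/3)/161178 = (1/3)*(1/161178) = 1/483534 ≈ 2.0681e-6)
h(p(-54, -54))/Q = (2*(-54))/(1/483534) = -108*483534 = -52221672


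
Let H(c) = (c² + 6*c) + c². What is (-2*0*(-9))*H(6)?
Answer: 0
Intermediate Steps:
H(c) = 2*c² + 6*c
(-2*0*(-9))*H(6) = (-2*0*(-9))*(2*6*(3 + 6)) = (0*(-9))*(2*6*9) = 0*108 = 0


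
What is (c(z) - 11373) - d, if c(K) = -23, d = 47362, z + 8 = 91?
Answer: -58758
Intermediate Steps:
z = 83 (z = -8 + 91 = 83)
(c(z) - 11373) - d = (-23 - 11373) - 1*47362 = -11396 - 47362 = -58758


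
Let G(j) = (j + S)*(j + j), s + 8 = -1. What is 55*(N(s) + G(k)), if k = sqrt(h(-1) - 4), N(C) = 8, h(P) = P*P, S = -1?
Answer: 110 - 110*I*sqrt(3) ≈ 110.0 - 190.53*I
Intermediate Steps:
s = -9 (s = -8 - 1 = -9)
h(P) = P**2
k = I*sqrt(3) (k = sqrt((-1)**2 - 4) = sqrt(1 - 4) = sqrt(-3) = I*sqrt(3) ≈ 1.732*I)
G(j) = 2*j*(-1 + j) (G(j) = (j - 1)*(j + j) = (-1 + j)*(2*j) = 2*j*(-1 + j))
55*(N(s) + G(k)) = 55*(8 + 2*(I*sqrt(3))*(-1 + I*sqrt(3))) = 55*(8 + 2*I*sqrt(3)*(-1 + I*sqrt(3))) = 440 + 110*I*sqrt(3)*(-1 + I*sqrt(3))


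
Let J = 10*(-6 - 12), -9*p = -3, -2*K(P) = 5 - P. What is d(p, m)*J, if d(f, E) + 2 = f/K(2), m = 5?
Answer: 400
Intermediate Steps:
K(P) = -5/2 + P/2 (K(P) = -(5 - P)/2 = -5/2 + P/2)
p = ⅓ (p = -⅑*(-3) = ⅓ ≈ 0.33333)
d(f, E) = -2 - 2*f/3 (d(f, E) = -2 + f/(-5/2 + (½)*2) = -2 + f/(-5/2 + 1) = -2 + f/(-3/2) = -2 + f*(-⅔) = -2 - 2*f/3)
J = -180 (J = 10*(-18) = -180)
d(p, m)*J = (-2 - ⅔*⅓)*(-180) = (-2 - 2/9)*(-180) = -20/9*(-180) = 400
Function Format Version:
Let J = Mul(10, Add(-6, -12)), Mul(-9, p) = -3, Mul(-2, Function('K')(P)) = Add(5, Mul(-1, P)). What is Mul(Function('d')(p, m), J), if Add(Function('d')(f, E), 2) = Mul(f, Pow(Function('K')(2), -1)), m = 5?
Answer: 400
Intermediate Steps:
Function('K')(P) = Add(Rational(-5, 2), Mul(Rational(1, 2), P)) (Function('K')(P) = Mul(Rational(-1, 2), Add(5, Mul(-1, P))) = Add(Rational(-5, 2), Mul(Rational(1, 2), P)))
p = Rational(1, 3) (p = Mul(Rational(-1, 9), -3) = Rational(1, 3) ≈ 0.33333)
Function('d')(f, E) = Add(-2, Mul(Rational(-2, 3), f)) (Function('d')(f, E) = Add(-2, Mul(f, Pow(Add(Rational(-5, 2), Mul(Rational(1, 2), 2)), -1))) = Add(-2, Mul(f, Pow(Add(Rational(-5, 2), 1), -1))) = Add(-2, Mul(f, Pow(Rational(-3, 2), -1))) = Add(-2, Mul(f, Rational(-2, 3))) = Add(-2, Mul(Rational(-2, 3), f)))
J = -180 (J = Mul(10, -18) = -180)
Mul(Function('d')(p, m), J) = Mul(Add(-2, Mul(Rational(-2, 3), Rational(1, 3))), -180) = Mul(Add(-2, Rational(-2, 9)), -180) = Mul(Rational(-20, 9), -180) = 400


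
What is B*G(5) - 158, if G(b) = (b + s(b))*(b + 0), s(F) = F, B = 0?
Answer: -158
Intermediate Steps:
G(b) = 2*b² (G(b) = (b + b)*(b + 0) = (2*b)*b = 2*b²)
B*G(5) - 158 = 0*(2*5²) - 158 = 0*(2*25) - 158 = 0*50 - 158 = 0 - 158 = -158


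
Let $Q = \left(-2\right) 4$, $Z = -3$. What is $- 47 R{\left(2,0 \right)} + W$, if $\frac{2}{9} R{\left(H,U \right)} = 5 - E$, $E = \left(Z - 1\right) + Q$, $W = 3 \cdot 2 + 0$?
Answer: $- \frac{7179}{2} \approx -3589.5$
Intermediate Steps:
$W = 6$ ($W = 6 + 0 = 6$)
$Q = -8$
$E = -12$ ($E = \left(-3 - 1\right) - 8 = -4 - 8 = -12$)
$R{\left(H,U \right)} = \frac{153}{2}$ ($R{\left(H,U \right)} = \frac{9 \left(5 - -12\right)}{2} = \frac{9 \left(5 + 12\right)}{2} = \frac{9}{2} \cdot 17 = \frac{153}{2}$)
$- 47 R{\left(2,0 \right)} + W = \left(-47\right) \frac{153}{2} + 6 = - \frac{7191}{2} + 6 = - \frac{7179}{2}$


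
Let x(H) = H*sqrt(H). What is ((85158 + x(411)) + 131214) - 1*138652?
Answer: 77720 + 411*sqrt(411) ≈ 86052.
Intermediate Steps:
x(H) = H**(3/2)
((85158 + x(411)) + 131214) - 1*138652 = ((85158 + 411**(3/2)) + 131214) - 1*138652 = ((85158 + 411*sqrt(411)) + 131214) - 138652 = (216372 + 411*sqrt(411)) - 138652 = 77720 + 411*sqrt(411)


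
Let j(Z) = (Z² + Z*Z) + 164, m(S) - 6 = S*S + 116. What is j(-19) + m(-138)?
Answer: 20052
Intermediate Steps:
m(S) = 122 + S² (m(S) = 6 + (S*S + 116) = 6 + (S² + 116) = 6 + (116 + S²) = 122 + S²)
j(Z) = 164 + 2*Z² (j(Z) = (Z² + Z²) + 164 = 2*Z² + 164 = 164 + 2*Z²)
j(-19) + m(-138) = (164 + 2*(-19)²) + (122 + (-138)²) = (164 + 2*361) + (122 + 19044) = (164 + 722) + 19166 = 886 + 19166 = 20052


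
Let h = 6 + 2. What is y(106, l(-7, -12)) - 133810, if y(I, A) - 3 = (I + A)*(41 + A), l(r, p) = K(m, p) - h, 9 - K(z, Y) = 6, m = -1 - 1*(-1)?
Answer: -130171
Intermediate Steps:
m = 0 (m = -1 + 1 = 0)
K(z, Y) = 3 (K(z, Y) = 9 - 1*6 = 9 - 6 = 3)
h = 8
l(r, p) = -5 (l(r, p) = 3 - 1*8 = 3 - 8 = -5)
y(I, A) = 3 + (41 + A)*(A + I) (y(I, A) = 3 + (I + A)*(41 + A) = 3 + (A + I)*(41 + A) = 3 + (41 + A)*(A + I))
y(106, l(-7, -12)) - 133810 = (3 + (-5)² + 41*(-5) + 41*106 - 5*106) - 133810 = (3 + 25 - 205 + 4346 - 530) - 133810 = 3639 - 133810 = -130171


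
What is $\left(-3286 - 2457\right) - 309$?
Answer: $-6052$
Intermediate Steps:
$\left(-3286 - 2457\right) - 309 = -5743 - 309 = -6052$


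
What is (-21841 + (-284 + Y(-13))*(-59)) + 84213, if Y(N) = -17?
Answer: 80131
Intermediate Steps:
(-21841 + (-284 + Y(-13))*(-59)) + 84213 = (-21841 + (-284 - 17)*(-59)) + 84213 = (-21841 - 301*(-59)) + 84213 = (-21841 + 17759) + 84213 = -4082 + 84213 = 80131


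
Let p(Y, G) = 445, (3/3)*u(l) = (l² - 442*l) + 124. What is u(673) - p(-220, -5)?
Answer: 155142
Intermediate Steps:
u(l) = 124 + l² - 442*l (u(l) = (l² - 442*l) + 124 = 124 + l² - 442*l)
u(673) - p(-220, -5) = (124 + 673² - 442*673) - 1*445 = (124 + 452929 - 297466) - 445 = 155587 - 445 = 155142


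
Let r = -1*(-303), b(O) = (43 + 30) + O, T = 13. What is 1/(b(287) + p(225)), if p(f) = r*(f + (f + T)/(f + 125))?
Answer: 25/1718526 ≈ 1.4547e-5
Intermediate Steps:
b(O) = 73 + O
r = 303
p(f) = 303*f + 303*(13 + f)/(125 + f) (p(f) = 303*(f + (f + 13)/(f + 125)) = 303*(f + (13 + f)/(125 + f)) = 303*f + 303*(13 + f)/(125 + f))
1/(b(287) + p(225)) = 1/((73 + 287) + 303*(13 + 225**2 + 126*225)/(125 + 225)) = 1/(360 + 303*(13 + 50625 + 28350)/350) = 1/(360 + 303*(1/350)*78988) = 1/(360 + 1709526/25) = 1/(1718526/25) = 25/1718526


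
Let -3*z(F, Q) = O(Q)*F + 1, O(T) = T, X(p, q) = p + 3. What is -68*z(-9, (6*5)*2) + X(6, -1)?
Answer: -36625/3 ≈ -12208.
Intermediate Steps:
X(p, q) = 3 + p
z(F, Q) = -⅓ - F*Q/3 (z(F, Q) = -(Q*F + 1)/3 = -(F*Q + 1)/3 = -(1 + F*Q)/3 = -⅓ - F*Q/3)
-68*z(-9, (6*5)*2) + X(6, -1) = -68*(-⅓ - ⅓*(-9)*(6*5)*2) + (3 + 6) = -68*(-⅓ - ⅓*(-9)*30*2) + 9 = -68*(-⅓ - ⅓*(-9)*60) + 9 = -68*(-⅓ + 180) + 9 = -68*539/3 + 9 = -36652/3 + 9 = -36625/3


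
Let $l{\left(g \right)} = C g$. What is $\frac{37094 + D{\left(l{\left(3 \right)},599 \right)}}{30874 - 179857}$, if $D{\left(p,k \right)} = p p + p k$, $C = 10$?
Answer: $- \frac{55964}{148983} \approx -0.37564$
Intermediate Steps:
$l{\left(g \right)} = 10 g$
$D{\left(p,k \right)} = p^{2} + k p$
$\frac{37094 + D{\left(l{\left(3 \right)},599 \right)}}{30874 - 179857} = \frac{37094 + 10 \cdot 3 \left(599 + 10 \cdot 3\right)}{30874 - 179857} = \frac{37094 + 30 \left(599 + 30\right)}{-148983} = \left(37094 + 30 \cdot 629\right) \left(- \frac{1}{148983}\right) = \left(37094 + 18870\right) \left(- \frac{1}{148983}\right) = 55964 \left(- \frac{1}{148983}\right) = - \frac{55964}{148983}$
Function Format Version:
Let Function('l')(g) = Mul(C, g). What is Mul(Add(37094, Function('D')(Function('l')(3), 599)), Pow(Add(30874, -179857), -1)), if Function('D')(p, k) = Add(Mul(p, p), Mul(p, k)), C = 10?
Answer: Rational(-55964, 148983) ≈ -0.37564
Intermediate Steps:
Function('l')(g) = Mul(10, g)
Function('D')(p, k) = Add(Pow(p, 2), Mul(k, p))
Mul(Add(37094, Function('D')(Function('l')(3), 599)), Pow(Add(30874, -179857), -1)) = Mul(Add(37094, Mul(Mul(10, 3), Add(599, Mul(10, 3)))), Pow(Add(30874, -179857), -1)) = Mul(Add(37094, Mul(30, Add(599, 30))), Pow(-148983, -1)) = Mul(Add(37094, Mul(30, 629)), Rational(-1, 148983)) = Mul(Add(37094, 18870), Rational(-1, 148983)) = Mul(55964, Rational(-1, 148983)) = Rational(-55964, 148983)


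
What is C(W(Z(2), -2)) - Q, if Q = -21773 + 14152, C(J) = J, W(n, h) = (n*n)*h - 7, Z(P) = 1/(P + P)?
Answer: 60911/8 ≈ 7613.9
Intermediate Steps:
Z(P) = 1/(2*P)
W(n, h) = -7 + h*n**2 (W(n, h) = n**2*h - 7 = h*n**2 - 7 = -7 + h*n**2)
Q = -7621
C(W(Z(2), -2)) - Q = (-7 - 2*((1/2)/2)**2) - 1*(-7621) = (-7 - 2*((1/2)*(1/2))**2) + 7621 = (-7 - 2*(1/4)**2) + 7621 = (-7 - 2*1/16) + 7621 = (-7 - 1/8) + 7621 = -57/8 + 7621 = 60911/8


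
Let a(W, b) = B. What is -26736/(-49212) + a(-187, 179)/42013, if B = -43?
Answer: 93428621/172295313 ≈ 0.54226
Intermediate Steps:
a(W, b) = -43
-26736/(-49212) + a(-187, 179)/42013 = -26736/(-49212) - 43/42013 = -26736*(-1/49212) - 43*1/42013 = 2228/4101 - 43/42013 = 93428621/172295313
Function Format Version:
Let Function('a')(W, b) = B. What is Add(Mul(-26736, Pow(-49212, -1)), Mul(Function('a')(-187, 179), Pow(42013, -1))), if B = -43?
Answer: Rational(93428621, 172295313) ≈ 0.54226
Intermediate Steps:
Function('a')(W, b) = -43
Add(Mul(-26736, Pow(-49212, -1)), Mul(Function('a')(-187, 179), Pow(42013, -1))) = Add(Mul(-26736, Pow(-49212, -1)), Mul(-43, Pow(42013, -1))) = Add(Mul(-26736, Rational(-1, 49212)), Mul(-43, Rational(1, 42013))) = Add(Rational(2228, 4101), Rational(-43, 42013)) = Rational(93428621, 172295313)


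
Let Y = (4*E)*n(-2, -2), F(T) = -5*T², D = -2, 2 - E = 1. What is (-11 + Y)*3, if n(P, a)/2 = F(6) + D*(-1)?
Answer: -4305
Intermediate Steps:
E = 1 (E = 2 - 1*1 = 2 - 1 = 1)
n(P, a) = -356 (n(P, a) = 2*(-5*6² - 2*(-1)) = 2*(-5*36 + 2) = 2*(-180 + 2) = 2*(-178) = -356)
Y = -1424 (Y = (4*1)*(-356) = 4*(-356) = -1424)
(-11 + Y)*3 = (-11 - 1424)*3 = -1435*3 = -4305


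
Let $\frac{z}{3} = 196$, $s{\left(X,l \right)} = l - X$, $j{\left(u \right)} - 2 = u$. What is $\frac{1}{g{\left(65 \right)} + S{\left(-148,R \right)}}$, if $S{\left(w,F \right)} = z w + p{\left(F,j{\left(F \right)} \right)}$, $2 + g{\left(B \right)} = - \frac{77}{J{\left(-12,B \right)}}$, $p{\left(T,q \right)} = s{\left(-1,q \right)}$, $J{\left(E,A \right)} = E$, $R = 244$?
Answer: $- \frac{12}{1041271} \approx -1.1524 \cdot 10^{-5}$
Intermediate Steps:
$j{\left(u \right)} = 2 + u$
$p{\left(T,q \right)} = 1 + q$ ($p{\left(T,q \right)} = q - -1 = q + 1 = 1 + q$)
$z = 588$ ($z = 3 \cdot 196 = 588$)
$g{\left(B \right)} = \frac{53}{12}$ ($g{\left(B \right)} = -2 - \frac{77}{-12} = -2 - - \frac{77}{12} = -2 + \frac{77}{12} = \frac{53}{12}$)
$S{\left(w,F \right)} = 3 + F + 588 w$ ($S{\left(w,F \right)} = 588 w + \left(1 + \left(2 + F\right)\right) = 588 w + \left(3 + F\right) = 3 + F + 588 w$)
$\frac{1}{g{\left(65 \right)} + S{\left(-148,R \right)}} = \frac{1}{\frac{53}{12} + \left(3 + 244 + 588 \left(-148\right)\right)} = \frac{1}{\frac{53}{12} + \left(3 + 244 - 87024\right)} = \frac{1}{\frac{53}{12} - 86777} = \frac{1}{- \frac{1041271}{12}} = - \frac{12}{1041271}$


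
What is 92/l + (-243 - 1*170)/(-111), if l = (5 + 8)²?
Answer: 80009/18759 ≈ 4.2651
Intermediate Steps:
l = 169 (l = 13² = 169)
92/l + (-243 - 1*170)/(-111) = 92/169 + (-243 - 1*170)/(-111) = 92*(1/169) + (-243 - 170)*(-1/111) = 92/169 - 413*(-1/111) = 92/169 + 413/111 = 80009/18759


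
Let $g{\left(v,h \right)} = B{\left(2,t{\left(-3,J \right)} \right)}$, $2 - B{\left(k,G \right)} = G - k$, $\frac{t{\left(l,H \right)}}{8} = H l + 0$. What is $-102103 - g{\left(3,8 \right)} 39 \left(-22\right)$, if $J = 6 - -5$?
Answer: $127841$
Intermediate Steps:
$J = 11$ ($J = 6 + 5 = 11$)
$t{\left(l,H \right)} = 8 H l$ ($t{\left(l,H \right)} = 8 \left(H l + 0\right) = 8 H l$)
$B{\left(k,G \right)} = 2 + k - G$ ($B{\left(k,G \right)} = 2 - \left(G - k\right) = 2 + k - G$)
$g{\left(v,h \right)} = 268$ ($g{\left(v,h \right)} = 2 + 2 - 8 \cdot 11 \left(-3\right) = 2 + 2 - -264 = 2 + 2 + 264 = 268$)
$-102103 - g{\left(3,8 \right)} 39 \left(-22\right) = -102103 - 268 \cdot 39 \left(-22\right) = -102103 - 10452 \left(-22\right) = -102103 - -229944 = -102103 + 229944 = 127841$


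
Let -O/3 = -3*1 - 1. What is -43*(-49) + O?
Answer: 2119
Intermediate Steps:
O = 12 (O = -3*(-3*1 - 1) = -3*(-3 - 1) = -3*(-4) = 12)
-43*(-49) + O = -43*(-49) + 12 = 2107 + 12 = 2119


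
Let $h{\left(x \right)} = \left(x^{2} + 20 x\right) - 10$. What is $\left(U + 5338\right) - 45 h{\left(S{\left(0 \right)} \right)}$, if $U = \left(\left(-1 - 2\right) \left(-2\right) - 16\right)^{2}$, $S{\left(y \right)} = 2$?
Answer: $3908$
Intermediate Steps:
$h{\left(x \right)} = -10 + x^{2} + 20 x$
$U = 100$ ($U = \left(\left(-3\right) \left(-2\right) - 16\right)^{2} = \left(6 - 16\right)^{2} = \left(-10\right)^{2} = 100$)
$\left(U + 5338\right) - 45 h{\left(S{\left(0 \right)} \right)} = \left(100 + 5338\right) - 45 \left(-10 + 2^{2} + 20 \cdot 2\right) = 5438 - 45 \left(-10 + 4 + 40\right) = 5438 - 1530 = 3908$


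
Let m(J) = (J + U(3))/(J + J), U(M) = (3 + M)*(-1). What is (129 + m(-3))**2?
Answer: 68121/4 ≈ 17030.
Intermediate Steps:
U(M) = -3 - M
m(J) = (-6 + J)/(2*J) (m(J) = (J + (-3 - 1*3))/(J + J) = (J + (-3 - 3))/((2*J)) = (J - 6)*(1/(2*J)) = (-6 + J)*(1/(2*J)) = (-6 + J)/(2*J))
(129 + m(-3))**2 = (129 + (1/2)*(-6 - 3)/(-3))**2 = (129 + (1/2)*(-1/3)*(-9))**2 = (129 + 3/2)**2 = (261/2)**2 = 68121/4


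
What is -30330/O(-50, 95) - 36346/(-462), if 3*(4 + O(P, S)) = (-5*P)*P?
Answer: 124199633/1445136 ≈ 85.943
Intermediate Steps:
O(P, S) = -4 - 5*P²/3 (O(P, S) = -4 + ((-5*P)*P)/3 = -4 + (-5*P²)/3 = -4 - 5*P²/3)
-30330/O(-50, 95) - 36346/(-462) = -30330/(-4 - 5/3*(-50)²) - 36346/(-462) = -30330/(-4 - 5/3*2500) - 36346*(-1/462) = -30330/(-4 - 12500/3) + 18173/231 = -30330/(-12512/3) + 18173/231 = -30330*(-3/12512) + 18173/231 = 45495/6256 + 18173/231 = 124199633/1445136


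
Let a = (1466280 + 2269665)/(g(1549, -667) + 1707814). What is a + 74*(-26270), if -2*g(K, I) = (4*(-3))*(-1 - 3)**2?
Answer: -664027829171/341582 ≈ -1.9440e+6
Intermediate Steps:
g(K, I) = 96 (g(K, I) = -4*(-3)*(-1 - 3)**2/2 = -(-6)*(-4)**2 = -(-6)*16 = -1/2*(-192) = 96)
a = 747189/341582 (a = (1466280 + 2269665)/(96 + 1707814) = 3735945/1707910 = 3735945*(1/1707910) = 747189/341582 ≈ 2.1874)
a + 74*(-26270) = 747189/341582 + 74*(-26270) = 747189/341582 - 1943980 = -664027829171/341582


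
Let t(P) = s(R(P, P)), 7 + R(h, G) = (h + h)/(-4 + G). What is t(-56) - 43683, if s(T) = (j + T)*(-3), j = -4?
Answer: -218278/5 ≈ -43656.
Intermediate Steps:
R(h, G) = -7 + 2*h/(-4 + G) (R(h, G) = -7 + (h + h)/(-4 + G) = -7 + (2*h)/(-4 + G) = -7 + 2*h/(-4 + G))
s(T) = 12 - 3*T (s(T) = (-4 + T)*(-3) = 12 - 3*T)
t(P) = 12 - 3*(28 - 5*P)/(-4 + P) (t(P) = 12 - 3*(28 - 7*P + 2*P)/(-4 + P) = 12 - 3*(28 - 5*P)/(-4 + P))
t(-56) - 43683 = 3*(-44 + 9*(-56))/(-4 - 56) - 43683 = 3*(-44 - 504)/(-60) - 43683 = 3*(-1/60)*(-548) - 43683 = 137/5 - 43683 = -218278/5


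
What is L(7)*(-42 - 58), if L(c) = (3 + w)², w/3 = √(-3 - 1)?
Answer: 2700 - 3600*I ≈ 2700.0 - 3600.0*I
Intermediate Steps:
w = 6*I (w = 3*√(-3 - 1) = 3*√(-4) = 3*(2*I) = 6*I ≈ 6.0*I)
L(c) = (3 + 6*I)²
L(7)*(-42 - 58) = (-27 + 36*I)*(-42 - 58) = (-27 + 36*I)*(-100) = 2700 - 3600*I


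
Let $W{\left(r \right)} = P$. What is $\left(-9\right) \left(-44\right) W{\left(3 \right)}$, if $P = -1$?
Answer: $-396$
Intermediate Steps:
$W{\left(r \right)} = -1$
$\left(-9\right) \left(-44\right) W{\left(3 \right)} = \left(-9\right) \left(-44\right) \left(-1\right) = 396 \left(-1\right) = -396$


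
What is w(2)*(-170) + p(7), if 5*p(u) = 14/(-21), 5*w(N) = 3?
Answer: -1532/15 ≈ -102.13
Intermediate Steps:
w(N) = ⅗ (w(N) = (⅕)*3 = ⅗)
p(u) = -2/15 (p(u) = (14/(-21))/5 = (14*(-1/21))/5 = (⅕)*(-⅔) = -2/15)
w(2)*(-170) + p(7) = (⅗)*(-170) - 2/15 = -102 - 2/15 = -1532/15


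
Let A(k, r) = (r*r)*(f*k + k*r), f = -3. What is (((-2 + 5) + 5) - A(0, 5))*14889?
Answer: 119112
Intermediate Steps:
A(k, r) = r**2*(-3*k + k*r) (A(k, r) = (r*r)*(-3*k + k*r) = r**2*(-3*k + k*r))
(((-2 + 5) + 5) - A(0, 5))*14889 = (((-2 + 5) + 5) - 0*5**2*(-3 + 5))*14889 = ((3 + 5) - 0*25*2)*14889 = (8 - 1*0)*14889 = (8 + 0)*14889 = 8*14889 = 119112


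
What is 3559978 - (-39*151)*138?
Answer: 4372660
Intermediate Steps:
3559978 - (-39*151)*138 = 3559978 - (-5889)*138 = 3559978 - 1*(-812682) = 3559978 + 812682 = 4372660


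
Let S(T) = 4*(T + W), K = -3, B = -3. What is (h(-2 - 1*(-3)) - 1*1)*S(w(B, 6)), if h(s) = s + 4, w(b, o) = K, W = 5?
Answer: 32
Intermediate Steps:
w(b, o) = -3
S(T) = 20 + 4*T (S(T) = 4*(T + 5) = 4*(5 + T) = 20 + 4*T)
h(s) = 4 + s
(h(-2 - 1*(-3)) - 1*1)*S(w(B, 6)) = ((4 + (-2 - 1*(-3))) - 1*1)*(20 + 4*(-3)) = ((4 + (-2 + 3)) - 1)*(20 - 12) = ((4 + 1) - 1)*8 = (5 - 1)*8 = 4*8 = 32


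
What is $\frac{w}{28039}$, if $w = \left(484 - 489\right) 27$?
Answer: $- \frac{135}{28039} \approx -0.0048147$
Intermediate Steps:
$w = -135$ ($w = \left(-5\right) 27 = -135$)
$\frac{w}{28039} = - \frac{135}{28039}$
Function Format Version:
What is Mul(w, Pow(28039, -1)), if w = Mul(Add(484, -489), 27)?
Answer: Rational(-135, 28039) ≈ -0.0048147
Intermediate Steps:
w = -135 (w = Mul(-5, 27) = -135)
Mul(w, Pow(28039, -1)) = Mul(-135, Pow(28039, -1)) = Mul(-135, Rational(1, 28039)) = Rational(-135, 28039)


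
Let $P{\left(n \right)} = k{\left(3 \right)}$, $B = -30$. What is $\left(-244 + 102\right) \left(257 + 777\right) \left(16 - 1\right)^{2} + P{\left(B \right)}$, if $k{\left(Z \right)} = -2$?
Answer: $-33036302$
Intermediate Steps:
$P{\left(n \right)} = -2$
$\left(-244 + 102\right) \left(257 + 777\right) \left(16 - 1\right)^{2} + P{\left(B \right)} = \left(-244 + 102\right) \left(257 + 777\right) \left(16 - 1\right)^{2} - 2 = \left(-142\right) 1034 \cdot 15^{2} - 2 = \left(-146828\right) 225 - 2 = -33036300 - 2 = -33036302$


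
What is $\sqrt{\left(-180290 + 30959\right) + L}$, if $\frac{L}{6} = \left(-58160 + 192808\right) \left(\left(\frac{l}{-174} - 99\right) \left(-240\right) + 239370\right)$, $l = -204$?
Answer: $\frac{\sqrt{178588113695349}}{29} \approx 4.6082 \cdot 10^{5}$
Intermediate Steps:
$L = \frac{6158215147680}{29}$ ($L = 6 \left(-58160 + 192808\right) \left(\left(- \frac{204}{-174} - 99\right) \left(-240\right) + 239370\right) = 6 \cdot 134648 \left(\left(\left(-204\right) \left(- \frac{1}{174}\right) - 99\right) \left(-240\right) + 239370\right) = 6 \cdot 134648 \left(\left(\frac{34}{29} - 99\right) \left(-240\right) + 239370\right) = 6 \cdot 134648 \left(\left(- \frac{2837}{29}\right) \left(-240\right) + 239370\right) = 6 \cdot 134648 \left(\frac{680880}{29} + 239370\right) = 6 \cdot 134648 \cdot \frac{7622610}{29} = 6 \cdot \frac{1026369191280}{29} = \frac{6158215147680}{29} \approx 2.1235 \cdot 10^{11}$)
$\sqrt{\left(-180290 + 30959\right) + L} = \sqrt{\left(-180290 + 30959\right) + \frac{6158215147680}{29}} = \sqrt{-149331 + \frac{6158215147680}{29}} = \sqrt{\frac{6158210817081}{29}} = \frac{\sqrt{178588113695349}}{29}$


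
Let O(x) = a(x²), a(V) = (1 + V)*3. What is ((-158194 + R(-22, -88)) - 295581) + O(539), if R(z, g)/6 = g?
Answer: 417263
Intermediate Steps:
R(z, g) = 6*g
a(V) = 3 + 3*V
O(x) = 3 + 3*x²
((-158194 + R(-22, -88)) - 295581) + O(539) = ((-158194 + 6*(-88)) - 295581) + (3 + 3*539²) = ((-158194 - 528) - 295581) + (3 + 3*290521) = (-158722 - 295581) + (3 + 871563) = -454303 + 871566 = 417263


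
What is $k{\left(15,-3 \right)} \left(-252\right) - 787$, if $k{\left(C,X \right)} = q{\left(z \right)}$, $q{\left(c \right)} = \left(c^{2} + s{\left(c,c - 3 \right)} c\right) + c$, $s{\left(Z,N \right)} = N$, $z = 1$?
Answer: $-787$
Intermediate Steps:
$q{\left(c \right)} = c + c^{2} + c \left(-3 + c\right)$ ($q{\left(c \right)} = \left(c^{2} + \left(c - 3\right) c\right) + c = \left(c^{2} + \left(-3 + c\right) c\right) + c = \left(c^{2} + c \left(-3 + c\right)\right) + c = c + c^{2} + c \left(-3 + c\right)$)
$k{\left(C,X \right)} = 0$ ($k{\left(C,X \right)} = 2 \cdot 1 \left(-1 + 1\right) = 2 \cdot 1 \cdot 0 = 0$)
$k{\left(15,-3 \right)} \left(-252\right) - 787 = 0 \left(-252\right) - 787 = 0 - 787 = -787$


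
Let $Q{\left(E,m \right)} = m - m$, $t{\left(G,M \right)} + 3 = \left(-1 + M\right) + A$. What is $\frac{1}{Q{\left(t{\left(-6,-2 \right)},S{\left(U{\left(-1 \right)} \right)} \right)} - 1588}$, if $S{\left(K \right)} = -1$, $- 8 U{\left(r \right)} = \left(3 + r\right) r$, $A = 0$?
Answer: $- \frac{1}{1588} \approx -0.00062972$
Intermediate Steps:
$t{\left(G,M \right)} = -4 + M$ ($t{\left(G,M \right)} = -3 + \left(\left(-1 + M\right) + 0\right) = -3 + \left(-1 + M\right) = -4 + M$)
$U{\left(r \right)} = - \frac{r \left(3 + r\right)}{8}$ ($U{\left(r \right)} = - \frac{\left(3 + r\right) r}{8} = - \frac{r \left(3 + r\right)}{8}$)
$Q{\left(E,m \right)} = 0$
$\frac{1}{Q{\left(t{\left(-6,-2 \right)},S{\left(U{\left(-1 \right)} \right)} \right)} - 1588} = \frac{1}{0 - 1588} = \frac{1}{-1588} = - \frac{1}{1588}$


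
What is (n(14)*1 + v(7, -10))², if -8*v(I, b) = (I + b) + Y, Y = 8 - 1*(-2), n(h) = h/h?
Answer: 1/64 ≈ 0.015625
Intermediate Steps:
n(h) = 1
Y = 10 (Y = 8 + 2 = 10)
v(I, b) = -5/4 - I/8 - b/8 (v(I, b) = -((I + b) + 10)/8 = -(10 + I + b)/8 = -5/4 - I/8 - b/8)
(n(14)*1 + v(7, -10))² = (1*1 + (-5/4 - ⅛*7 - ⅛*(-10)))² = (1 + (-5/4 - 7/8 + 5/4))² = (1 - 7/8)² = (⅛)² = 1/64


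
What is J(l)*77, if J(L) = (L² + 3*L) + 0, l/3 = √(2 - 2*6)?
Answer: -6930 + 693*I*√10 ≈ -6930.0 + 2191.5*I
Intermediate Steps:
l = 3*I*√10 (l = 3*√(2 - 2*6) = 3*√(2 - 12) = 3*√(-10) = 3*(I*√10) = 3*I*√10 ≈ 9.4868*I)
J(L) = L² + 3*L
J(l)*77 = ((3*I*√10)*(3 + 3*I*√10))*77 = (3*I*√10*(3 + 3*I*√10))*77 = 231*I*√10*(3 + 3*I*√10)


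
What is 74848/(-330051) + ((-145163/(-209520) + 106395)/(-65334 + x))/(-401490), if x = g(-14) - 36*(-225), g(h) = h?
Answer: -120146359892119161829/529810224447114316800 ≈ -0.22677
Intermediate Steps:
x = 8086 (x = -14 - 36*(-225) = -14 + 8100 = 8086)
74848/(-330051) + ((-145163/(-209520) + 106395)/(-65334 + x))/(-401490) = 74848/(-330051) + ((-145163/(-209520) + 106395)/(-65334 + 8086))/(-401490) = 74848*(-1/330051) + ((-145163*(-1/209520) + 106395)/(-57248))*(-1/401490) = -74848/330051 + ((145163/209520 + 106395)*(-1/57248))*(-1/401490) = -74848/330051 + ((22292025563/209520)*(-1/57248))*(-1/401490) = -74848/330051 - 22292025563/11994600960*(-1/401490) = -74848/330051 + 22292025563/4815712339430400 = -120146359892119161829/529810224447114316800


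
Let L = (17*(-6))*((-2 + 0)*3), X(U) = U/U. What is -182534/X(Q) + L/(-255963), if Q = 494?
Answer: -15573983618/85321 ≈ -1.8253e+5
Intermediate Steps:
X(U) = 1
L = 612 (L = -(-204)*3 = -102*(-6) = 612)
-182534/X(Q) + L/(-255963) = -182534/1 + 612/(-255963) = -182534*1 + 612*(-1/255963) = -182534 - 204/85321 = -15573983618/85321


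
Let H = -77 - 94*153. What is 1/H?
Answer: -1/14459 ≈ -6.9161e-5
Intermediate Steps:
H = -14459 (H = -77 - 14382 = -14459)
1/H = 1/(-14459) = -1/14459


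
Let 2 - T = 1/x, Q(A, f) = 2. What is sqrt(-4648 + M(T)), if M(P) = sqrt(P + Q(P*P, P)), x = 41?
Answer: sqrt(-7813288 + 41*sqrt(6683))/41 ≈ 68.162*I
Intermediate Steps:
T = 81/41 (T = 2 - 1/41 = 81/41 ≈ 1.9756)
M(P) = sqrt(2 + P) (M(P) = sqrt(P + 2) = sqrt(2 + P))
sqrt(-4648 + M(T)) = sqrt(-4648 + sqrt(2 + 81/41)) = sqrt(-4648 + sqrt(163/41)) = sqrt(-4648 + sqrt(6683)/41)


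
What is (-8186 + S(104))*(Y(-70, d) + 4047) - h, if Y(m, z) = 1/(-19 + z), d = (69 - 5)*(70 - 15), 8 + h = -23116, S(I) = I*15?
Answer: -93799841924/3501 ≈ -2.6792e+7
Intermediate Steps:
S(I) = 15*I
h = -23124 (h = -8 - 23116 = -23124)
d = 3520 (d = 64*55 = 3520)
(-8186 + S(104))*(Y(-70, d) + 4047) - h = (-8186 + 15*104)*(1/(-19 + 3520) + 4047) - 1*(-23124) = (-8186 + 1560)*(1/3501 + 4047) + 23124 = -6626*(1/3501 + 4047) + 23124 = -6626*14168548/3501 + 23124 = -93880799048/3501 + 23124 = -93799841924/3501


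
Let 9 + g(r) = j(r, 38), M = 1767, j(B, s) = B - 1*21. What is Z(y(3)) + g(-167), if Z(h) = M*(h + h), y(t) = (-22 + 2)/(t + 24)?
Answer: -25333/9 ≈ -2814.8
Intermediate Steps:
j(B, s) = -21 + B (j(B, s) = B - 21 = -21 + B)
g(r) = -30 + r (g(r) = -9 + (-21 + r) = -30 + r)
y(t) = -20/(24 + t)
Z(h) = 3534*h (Z(h) = 1767*(h + h) = 1767*(2*h) = 3534*h)
Z(y(3)) + g(-167) = 3534*(-20/(24 + 3)) + (-30 - 167) = 3534*(-20/27) - 197 = -23560/9 - 197 = -25333/9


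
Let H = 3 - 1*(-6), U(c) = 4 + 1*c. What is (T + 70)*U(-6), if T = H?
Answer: -158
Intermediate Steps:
U(c) = 4 + c
H = 9 (H = 3 + 6 = 9)
T = 9
(T + 70)*U(-6) = (9 + 70)*(4 - 6) = 79*(-2) = -158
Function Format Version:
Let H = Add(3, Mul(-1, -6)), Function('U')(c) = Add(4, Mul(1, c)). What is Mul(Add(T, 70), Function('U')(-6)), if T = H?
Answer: -158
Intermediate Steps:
Function('U')(c) = Add(4, c)
H = 9 (H = Add(3, 6) = 9)
T = 9
Mul(Add(T, 70), Function('U')(-6)) = Mul(Add(9, 70), Add(4, -6)) = Mul(79, -2) = -158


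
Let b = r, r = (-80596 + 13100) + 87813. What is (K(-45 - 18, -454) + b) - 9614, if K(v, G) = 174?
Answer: 10877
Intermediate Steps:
r = 20317 (r = -67496 + 87813 = 20317)
b = 20317
(K(-45 - 18, -454) + b) - 9614 = (174 + 20317) - 9614 = 20491 - 9614 = 10877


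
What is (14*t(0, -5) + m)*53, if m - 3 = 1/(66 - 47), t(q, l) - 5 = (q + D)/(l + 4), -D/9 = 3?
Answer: 454210/19 ≈ 23906.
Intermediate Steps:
D = -27 (D = -9*3 = -27)
t(q, l) = 5 + (-27 + q)/(4 + l) (t(q, l) = 5 + (q - 27)/(l + 4) = 5 + (-27 + q)/(4 + l))
m = 58/19 (m = 3 + 1/(66 - 47) = 3 + 1/19 = 58/19 ≈ 3.0526)
(14*t(0, -5) + m)*53 = (14*((-7 + 0 + 5*(-5))/(4 - 5)) + 58/19)*53 = (14*((-7 + 0 - 25)/(-1)) + 58/19)*53 = (14*(-1*(-32)) + 58/19)*53 = (14*32 + 58/19)*53 = (448 + 58/19)*53 = (8570/19)*53 = 454210/19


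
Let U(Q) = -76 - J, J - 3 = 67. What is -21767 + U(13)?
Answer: -21913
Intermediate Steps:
J = 70 (J = 3 + 67 = 70)
U(Q) = -146 (U(Q) = -76 - 1*70 = -76 - 70 = -146)
-21767 + U(13) = -21767 - 146 = -21913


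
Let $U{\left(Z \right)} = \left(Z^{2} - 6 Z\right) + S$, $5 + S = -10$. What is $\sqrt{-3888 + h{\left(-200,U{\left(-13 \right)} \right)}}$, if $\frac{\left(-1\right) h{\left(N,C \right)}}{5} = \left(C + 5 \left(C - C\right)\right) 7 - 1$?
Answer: $i \sqrt{12003} \approx 109.56 i$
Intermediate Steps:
$S = -15$ ($S = -5 - 10 = -15$)
$U{\left(Z \right)} = -15 + Z^{2} - 6 Z$ ($U{\left(Z \right)} = \left(Z^{2} - 6 Z\right) - 15 = -15 + Z^{2} - 6 Z$)
$h{\left(N,C \right)} = 5 - 35 C$ ($h{\left(N,C \right)} = - 5 \left(\left(C + 5 \left(C - C\right)\right) 7 - 1\right) = - 5 \left(\left(C + 5 \cdot 0\right) 7 - 1\right) = - 5 \left(\left(C + 0\right) 7 - 1\right) = - 5 \left(C 7 - 1\right) = - 5 \left(7 C - 1\right) = - 5 \left(-1 + 7 C\right) = 5 - 35 C$)
$\sqrt{-3888 + h{\left(-200,U{\left(-13 \right)} \right)}} = \sqrt{-3888 + \left(5 - 35 \left(-15 + \left(-13\right)^{2} - -78\right)\right)} = \sqrt{-3888 + \left(5 - 35 \left(-15 + 169 + 78\right)\right)} = \sqrt{-3888 + \left(5 - 8120\right)} = \sqrt{-3888 - 8115} = \sqrt{-12003} = i \sqrt{12003}$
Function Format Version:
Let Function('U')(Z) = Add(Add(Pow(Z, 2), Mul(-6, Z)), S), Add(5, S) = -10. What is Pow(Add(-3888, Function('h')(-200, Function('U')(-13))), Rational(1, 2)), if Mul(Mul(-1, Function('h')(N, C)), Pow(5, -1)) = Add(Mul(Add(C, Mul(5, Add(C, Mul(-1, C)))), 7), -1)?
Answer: Mul(I, Pow(12003, Rational(1, 2))) ≈ Mul(109.56, I)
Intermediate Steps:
S = -15 (S = Add(-5, -10) = -15)
Function('U')(Z) = Add(-15, Pow(Z, 2), Mul(-6, Z)) (Function('U')(Z) = Add(Add(Pow(Z, 2), Mul(-6, Z)), -15) = Add(-15, Pow(Z, 2), Mul(-6, Z)))
Function('h')(N, C) = Add(5, Mul(-35, C)) (Function('h')(N, C) = Mul(-5, Add(Mul(Add(C, Mul(5, Add(C, Mul(-1, C)))), 7), -1)) = Mul(-5, Add(Mul(Add(C, Mul(5, 0)), 7), -1)) = Mul(-5, Add(Mul(Add(C, 0), 7), -1)) = Mul(-5, Add(Mul(C, 7), -1)) = Mul(-5, Add(Mul(7, C), -1)) = Mul(-5, Add(-1, Mul(7, C))) = Add(5, Mul(-35, C)))
Pow(Add(-3888, Function('h')(-200, Function('U')(-13))), Rational(1, 2)) = Pow(Add(-3888, Add(5, Mul(-35, Add(-15, Pow(-13, 2), Mul(-6, -13))))), Rational(1, 2)) = Pow(Add(-3888, Add(5, Mul(-35, Add(-15, 169, 78)))), Rational(1, 2)) = Pow(Add(-3888, Add(5, Mul(-35, 232))), Rational(1, 2)) = Pow(Add(-3888, Add(5, -8120)), Rational(1, 2)) = Pow(Add(-3888, -8115), Rational(1, 2)) = Pow(-12003, Rational(1, 2)) = Mul(I, Pow(12003, Rational(1, 2)))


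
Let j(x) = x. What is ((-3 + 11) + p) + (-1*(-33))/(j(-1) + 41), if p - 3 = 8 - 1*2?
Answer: 713/40 ≈ 17.825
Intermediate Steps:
p = 9 (p = 3 + (8 - 1*2) = 3 + (8 - 2) = 3 + 6 = 9)
((-3 + 11) + p) + (-1*(-33))/(j(-1) + 41) = ((-3 + 11) + 9) + (-1*(-33))/(-1 + 41) = (8 + 9) + 33/40 = 17 + 33*(1/40) = 17 + 33/40 = 713/40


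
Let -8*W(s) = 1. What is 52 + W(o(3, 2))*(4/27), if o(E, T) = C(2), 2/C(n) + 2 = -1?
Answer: 2807/54 ≈ 51.982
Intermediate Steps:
C(n) = -⅔ (C(n) = 2/(-2 - 1) = 2/(-3) = 2*(-⅓) = -⅔)
o(E, T) = -⅔
W(s) = -⅛ (W(s) = -⅛*1 = -⅛)
52 + W(o(3, 2))*(4/27) = 52 - 1/(2*27) = 52 - ⅛*4/27 = 52 - 1/54 = 2807/54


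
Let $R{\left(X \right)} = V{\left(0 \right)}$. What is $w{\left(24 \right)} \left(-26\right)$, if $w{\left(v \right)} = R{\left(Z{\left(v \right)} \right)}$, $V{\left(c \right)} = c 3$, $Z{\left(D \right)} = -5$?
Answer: $0$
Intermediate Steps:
$V{\left(c \right)} = 3 c$
$R{\left(X \right)} = 0$ ($R{\left(X \right)} = 3 \cdot 0 = 0$)
$w{\left(v \right)} = 0$
$w{\left(24 \right)} \left(-26\right) = 0 \left(-26\right) = 0$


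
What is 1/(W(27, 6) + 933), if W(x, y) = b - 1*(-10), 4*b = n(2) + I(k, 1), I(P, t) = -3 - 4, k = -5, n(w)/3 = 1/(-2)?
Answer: 8/7527 ≈ 0.0010628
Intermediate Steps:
n(w) = -3/2 (n(w) = 3/(-2) = 3*(-½) = -3/2)
I(P, t) = -7
b = -17/8 (b = (-3/2 - 7)/4 = (¼)*(-17/2) = -17/8 ≈ -2.1250)
W(x, y) = 63/8 (W(x, y) = -17/8 - 1*(-10) = -17/8 + 10 = 63/8)
1/(W(27, 6) + 933) = 1/(63/8 + 933) = 1/(7527/8) = 8/7527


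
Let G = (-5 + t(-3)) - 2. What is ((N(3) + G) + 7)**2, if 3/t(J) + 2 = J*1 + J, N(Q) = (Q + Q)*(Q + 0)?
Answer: 19881/64 ≈ 310.64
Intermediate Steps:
N(Q) = 2*Q**2 (N(Q) = (2*Q)*Q = 2*Q**2)
t(J) = 3/(-2 + 2*J) (t(J) = 3/(-2 + (J*1 + J)) = 3/(-2 + (J + J)) = 3/(-2 + 2*J))
G = -59/8 (G = (-5 + 3/(2*(-1 - 3))) - 2 = (-5 + (3/2)/(-4)) - 2 = (-5 + (3/2)*(-1/4)) - 2 = (-5 - 3/8) - 2 = -43/8 - 2 = -59/8 ≈ -7.3750)
((N(3) + G) + 7)**2 = ((2*3**2 - 59/8) + 7)**2 = ((2*9 - 59/8) + 7)**2 = ((18 - 59/8) + 7)**2 = (85/8 + 7)**2 = (141/8)**2 = 19881/64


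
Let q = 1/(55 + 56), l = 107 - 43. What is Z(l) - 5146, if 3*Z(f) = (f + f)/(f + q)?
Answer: -36557594/7105 ≈ -5145.3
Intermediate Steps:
l = 64
q = 1/111 ≈ 0.0090090
Z(f) = 2*f/(3*(1/111 + f)) (Z(f) = ((f + f)/(f + 1/111))/3 = ((2*f)/(1/111 + f))/3 = (2*f/(1/111 + f))/3 = 2*f/(3*(1/111 + f)))
Z(l) - 5146 = 74*64/(1 + 111*64) - 5146 = 74*64/(1 + 7104) - 5146 = 74*64/7105 - 5146 = 74*64*(1/7105) - 5146 = 4736/7105 - 5146 = -36557594/7105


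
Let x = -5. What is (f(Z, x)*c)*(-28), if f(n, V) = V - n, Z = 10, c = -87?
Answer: -36540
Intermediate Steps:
(f(Z, x)*c)*(-28) = ((-5 - 1*10)*(-87))*(-28) = ((-5 - 10)*(-87))*(-28) = -15*(-87)*(-28) = 1305*(-28) = -36540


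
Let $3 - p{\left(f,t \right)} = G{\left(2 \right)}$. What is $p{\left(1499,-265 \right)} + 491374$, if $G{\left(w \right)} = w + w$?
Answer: $491373$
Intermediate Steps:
$G{\left(w \right)} = 2 w$
$p{\left(f,t \right)} = -1$ ($p{\left(f,t \right)} = 3 - 2 \cdot 2 = 3 - 4 = -1$)
$p{\left(1499,-265 \right)} + 491374 = -1 + 491374 = 491373$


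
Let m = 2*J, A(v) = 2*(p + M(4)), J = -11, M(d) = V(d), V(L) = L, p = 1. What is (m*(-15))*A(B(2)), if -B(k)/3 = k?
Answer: 3300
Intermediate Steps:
M(d) = d
B(k) = -3*k
A(v) = 10 (A(v) = 2*(1 + 4) = 2*5 = 10)
m = -22 (m = 2*(-11) = -22)
(m*(-15))*A(B(2)) = -22*(-15)*10 = 330*10 = 3300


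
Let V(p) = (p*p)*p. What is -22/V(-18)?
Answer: 11/2916 ≈ 0.0037723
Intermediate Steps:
V(p) = p³ (V(p) = p²*p = p³)
-22/V(-18) = -22/((-18)³) = -22/(-5832) = -22*(-1/5832) = 11/2916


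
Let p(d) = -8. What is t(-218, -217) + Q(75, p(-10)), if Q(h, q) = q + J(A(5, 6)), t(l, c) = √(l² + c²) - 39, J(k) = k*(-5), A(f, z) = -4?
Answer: -27 + √94613 ≈ 280.59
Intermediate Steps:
J(k) = -5*k
t(l, c) = -39 + √(c² + l²) (t(l, c) = √(c² + l²) - 39 = -39 + √(c² + l²))
Q(h, q) = 20 + q (Q(h, q) = q - 5*(-4) = q + 20 = 20 + q)
t(-218, -217) + Q(75, p(-10)) = (-39 + √((-217)² + (-218)²)) + (20 - 8) = (-39 + √(47089 + 47524)) + 12 = (-39 + √94613) + 12 = -27 + √94613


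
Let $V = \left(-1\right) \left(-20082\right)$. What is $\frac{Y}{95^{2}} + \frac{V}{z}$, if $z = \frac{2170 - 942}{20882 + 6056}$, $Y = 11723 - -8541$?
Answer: $\frac{1220567337773}{2770675} \approx 4.4053 \cdot 10^{5}$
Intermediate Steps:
$Y = 20264$ ($Y = 11723 + 8541 = 20264$)
$z = \frac{614}{13469}$ ($z = \frac{1228}{26938} = 1228 \cdot \frac{1}{26938} = \frac{614}{13469} \approx 0.045586$)
$V = 20082$
$\frac{Y}{95^{2}} + \frac{V}{z} = \frac{20264}{95^{2}} + \frac{20082}{\frac{614}{13469}} = \frac{20264}{9025} + 20082 \cdot \frac{13469}{614} = 20264 \cdot \frac{1}{9025} + \frac{135242229}{307} = \frac{20264}{9025} + \frac{135242229}{307} = \frac{1220567337773}{2770675}$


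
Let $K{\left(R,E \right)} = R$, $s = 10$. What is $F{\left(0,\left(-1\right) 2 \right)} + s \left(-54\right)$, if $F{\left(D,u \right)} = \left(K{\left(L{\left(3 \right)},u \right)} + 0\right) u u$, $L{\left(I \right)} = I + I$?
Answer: $-516$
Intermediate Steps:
$L{\left(I \right)} = 2 I$
$F{\left(D,u \right)} = 6 u^{2}$ ($F{\left(D,u \right)} = \left(2 \cdot 3 + 0\right) u u = \left(6 + 0\right) u u = 6 u u = 6 u^{2}$)
$F{\left(0,\left(-1\right) 2 \right)} + s \left(-54\right) = 6 \left(\left(-1\right) 2\right)^{2} + 10 \left(-54\right) = 6 \left(-2\right)^{2} - 540 = 6 \cdot 4 - 540 = 24 - 540 = -516$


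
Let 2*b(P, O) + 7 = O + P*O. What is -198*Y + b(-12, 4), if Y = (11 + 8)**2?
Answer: -143007/2 ≈ -71504.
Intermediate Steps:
Y = 361 (Y = 19**2 = 361)
b(P, O) = -7/2 + O/2 + O*P/2 (b(P, O) = -7/2 + (O + P*O)/2 = -7/2 + (O + O*P)/2 = -7/2 + (O/2 + O*P/2) = -7/2 + O/2 + O*P/2)
-198*Y + b(-12, 4) = -198*361 + (-7/2 + (1/2)*4 + (1/2)*4*(-12)) = -71478 + (-7/2 + 2 - 24) = -71478 - 51/2 = -143007/2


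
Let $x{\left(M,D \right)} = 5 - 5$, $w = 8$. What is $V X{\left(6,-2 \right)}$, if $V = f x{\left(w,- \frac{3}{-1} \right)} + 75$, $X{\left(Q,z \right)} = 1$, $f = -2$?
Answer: $75$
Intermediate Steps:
$x{\left(M,D \right)} = 0$
$V = 75$ ($V = \left(-2\right) 0 + 75 = 0 + 75 = 75$)
$V X{\left(6,-2 \right)} = 75 \cdot 1 = 75$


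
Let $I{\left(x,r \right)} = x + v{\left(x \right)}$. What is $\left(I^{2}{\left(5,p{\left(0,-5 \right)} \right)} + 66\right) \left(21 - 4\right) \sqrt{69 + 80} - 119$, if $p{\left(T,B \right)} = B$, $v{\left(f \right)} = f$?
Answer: $-119 + 2822 \sqrt{149} \approx 34328.0$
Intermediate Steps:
$I{\left(x,r \right)} = 2 x$ ($I{\left(x,r \right)} = x + x = 2 x$)
$\left(I^{2}{\left(5,p{\left(0,-5 \right)} \right)} + 66\right) \left(21 - 4\right) \sqrt{69 + 80} - 119 = \left(\left(2 \cdot 5\right)^{2} + 66\right) \left(21 - 4\right) \sqrt{69 + 80} - 119 = \left(10^{2} + 66\right) 17 \sqrt{149} - 119 = \left(100 + 66\right) 17 \sqrt{149} - 119 = 166 \cdot 17 \sqrt{149} - 119 = 2822 \sqrt{149} - 119 = -119 + 2822 \sqrt{149}$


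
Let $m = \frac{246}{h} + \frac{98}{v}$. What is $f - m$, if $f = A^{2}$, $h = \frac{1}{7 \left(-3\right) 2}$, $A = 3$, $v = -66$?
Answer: $\frac{341302}{33} \approx 10342.0$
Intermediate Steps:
$h = - \frac{1}{42}$ ($h = \frac{1}{\left(-21\right) 2} = \frac{1}{-42} = - \frac{1}{42} \approx -0.02381$)
$f = 9$ ($f = 3^{2} = 9$)
$m = - \frac{341005}{33}$ ($m = \frac{246}{- \frac{1}{42}} + \frac{98}{-66} = 246 \left(-42\right) + 98 \left(- \frac{1}{66}\right) = -10332 - \frac{49}{33} = - \frac{341005}{33} \approx -10333.0$)
$f - m = 9 - - \frac{341005}{33} = 9 + \frac{341005}{33} = \frac{341302}{33}$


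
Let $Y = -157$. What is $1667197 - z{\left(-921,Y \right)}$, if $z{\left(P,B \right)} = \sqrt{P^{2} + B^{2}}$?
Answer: $1667197 - \sqrt{872890} \approx 1.6663 \cdot 10^{6}$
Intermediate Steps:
$z{\left(P,B \right)} = \sqrt{B^{2} + P^{2}}$
$1667197 - z{\left(-921,Y \right)} = 1667197 - \sqrt{\left(-157\right)^{2} + \left(-921\right)^{2}} = 1667197 - \sqrt{24649 + 848241} = 1667197 - \sqrt{872890}$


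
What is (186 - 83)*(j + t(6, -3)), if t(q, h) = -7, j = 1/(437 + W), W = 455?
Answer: -643029/892 ≈ -720.88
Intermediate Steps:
j = 1/892 (j = 1/(437 + 455) = 1/892 ≈ 0.0011211)
(186 - 83)*(j + t(6, -3)) = (186 - 83)*(1/892 - 7) = 103*(-6243/892) = -643029/892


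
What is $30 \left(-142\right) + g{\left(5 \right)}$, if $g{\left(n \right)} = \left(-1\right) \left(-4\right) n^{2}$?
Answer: $-4160$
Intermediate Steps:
$g{\left(n \right)} = 4 n^{2}$
$30 \left(-142\right) + g{\left(5 \right)} = 30 \left(-142\right) + 4 \cdot 5^{2} = -4260 + 4 \cdot 25 = -4260 + 100 = -4160$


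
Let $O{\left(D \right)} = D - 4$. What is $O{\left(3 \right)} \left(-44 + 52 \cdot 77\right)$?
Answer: $-3960$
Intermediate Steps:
$O{\left(D \right)} = -4 + D$ ($O{\left(D \right)} = D - 4 = -4 + D$)
$O{\left(3 \right)} \left(-44 + 52 \cdot 77\right) = \left(-4 + 3\right) \left(-44 + 52 \cdot 77\right) = - (-44 + 4004) = \left(-1\right) 3960 = -3960$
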